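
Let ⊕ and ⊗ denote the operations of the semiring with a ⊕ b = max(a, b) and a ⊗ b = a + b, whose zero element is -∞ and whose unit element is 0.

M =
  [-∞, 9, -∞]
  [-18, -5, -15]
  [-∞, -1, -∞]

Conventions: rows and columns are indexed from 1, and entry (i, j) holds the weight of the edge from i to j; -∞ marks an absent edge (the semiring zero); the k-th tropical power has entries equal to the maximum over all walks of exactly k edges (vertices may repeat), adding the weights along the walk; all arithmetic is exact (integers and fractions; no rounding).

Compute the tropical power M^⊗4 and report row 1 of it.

M^⊗2:
  [-9, 4, -6]
  [-23, -9, -20]
  [-19, -6, -16]
M^⊗3:
  [-14, 0, -11]
  [-27, -14, -24]
  [-24, -10, -21]
M^⊗4:
  [-18, -5, -15]
  [-32, -18, -29]
  [-28, -15, -25]
Answer: row 1 of M^⊗4 = [-18, -5, -15]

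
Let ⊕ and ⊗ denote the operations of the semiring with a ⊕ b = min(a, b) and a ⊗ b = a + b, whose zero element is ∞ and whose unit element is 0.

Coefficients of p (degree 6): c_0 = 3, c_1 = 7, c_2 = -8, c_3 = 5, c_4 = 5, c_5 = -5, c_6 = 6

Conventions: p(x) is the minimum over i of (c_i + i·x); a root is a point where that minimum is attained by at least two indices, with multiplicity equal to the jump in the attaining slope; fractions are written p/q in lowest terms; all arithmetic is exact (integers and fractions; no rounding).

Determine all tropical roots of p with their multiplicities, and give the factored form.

hull edge (i=0, c=3) to (i=2, c=-8): slope -11/2, span 2
hull edge (i=2, c=-8) to (i=5, c=-5): slope 1, span 3
hull edge (i=5, c=-5) to (i=6, c=6): slope 11, span 1
Factored form: p(x) = 6 ⊗ (x ⊕ (-11)) ⊗ (x ⊕ (-1)) ⊗ (x ⊕ (-1)) ⊗ (x ⊕ (-1)) ⊗ (x ⊕ 11/2) ⊗ (x ⊕ 11/2)
Answer: roots = -11 (mult 1), -1 (mult 3), 11/2 (mult 2)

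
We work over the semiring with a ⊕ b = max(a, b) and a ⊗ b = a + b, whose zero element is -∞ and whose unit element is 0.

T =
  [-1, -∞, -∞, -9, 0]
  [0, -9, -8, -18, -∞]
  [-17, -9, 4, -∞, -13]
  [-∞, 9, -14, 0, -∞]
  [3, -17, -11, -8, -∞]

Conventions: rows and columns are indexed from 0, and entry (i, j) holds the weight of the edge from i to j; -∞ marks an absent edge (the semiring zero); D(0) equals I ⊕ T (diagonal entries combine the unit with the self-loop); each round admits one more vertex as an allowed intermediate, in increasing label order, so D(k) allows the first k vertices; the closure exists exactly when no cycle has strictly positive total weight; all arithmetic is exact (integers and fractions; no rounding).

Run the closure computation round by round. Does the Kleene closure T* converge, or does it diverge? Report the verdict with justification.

Detection: at round 0, diagonal entry (2, 2) turns strictly positive.
Key observation: the cycle 2->2 has total weight 4, which is strictly positive.
Answer: DIVERGES — positive cycle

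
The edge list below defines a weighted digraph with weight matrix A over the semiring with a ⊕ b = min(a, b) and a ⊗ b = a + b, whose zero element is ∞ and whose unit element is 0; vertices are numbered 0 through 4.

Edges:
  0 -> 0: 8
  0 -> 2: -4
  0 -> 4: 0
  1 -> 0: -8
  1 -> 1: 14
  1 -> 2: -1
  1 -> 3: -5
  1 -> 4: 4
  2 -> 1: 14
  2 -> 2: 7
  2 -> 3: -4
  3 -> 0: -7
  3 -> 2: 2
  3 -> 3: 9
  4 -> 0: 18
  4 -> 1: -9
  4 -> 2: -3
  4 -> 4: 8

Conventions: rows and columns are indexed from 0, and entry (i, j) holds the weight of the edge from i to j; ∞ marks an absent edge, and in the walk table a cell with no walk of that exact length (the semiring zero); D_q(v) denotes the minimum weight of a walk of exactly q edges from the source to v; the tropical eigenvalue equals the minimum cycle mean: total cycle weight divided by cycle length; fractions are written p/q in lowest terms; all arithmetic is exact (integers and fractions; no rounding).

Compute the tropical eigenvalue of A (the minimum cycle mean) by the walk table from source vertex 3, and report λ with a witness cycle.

q=0: [∞, ∞, ∞, 0, ∞]
q=1: [-7, ∞, 2, 9, ∞]
q=2: [1, 16, -11, -2, -7]
q=3: [-9, -16, -10, -15, 1]
q=4: [-24, -8, -17, -21, -12]
q=5: [-28, -21, -28, -21, -24]
Optimal cycle mean attained by: cycle 0->4->1->0, total 0 + (-9) + (-8), length 3.
Answer: λ = -17/3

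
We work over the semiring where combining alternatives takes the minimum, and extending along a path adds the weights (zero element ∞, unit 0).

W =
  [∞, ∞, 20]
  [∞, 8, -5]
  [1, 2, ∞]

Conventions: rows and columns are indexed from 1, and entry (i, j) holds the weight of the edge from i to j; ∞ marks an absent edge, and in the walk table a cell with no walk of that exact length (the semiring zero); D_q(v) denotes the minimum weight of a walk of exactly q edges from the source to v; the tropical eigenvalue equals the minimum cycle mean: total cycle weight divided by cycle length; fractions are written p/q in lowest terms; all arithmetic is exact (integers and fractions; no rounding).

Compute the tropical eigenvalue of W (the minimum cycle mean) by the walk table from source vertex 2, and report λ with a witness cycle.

q=0: [∞, 0, ∞]
q=1: [∞, 8, -5]
q=2: [-4, -3, 3]
q=3: [4, 5, -8]
Optimal cycle mean attained by: cycle 2->3->2, total (-5) + 2, length 2.
Answer: λ = -3/2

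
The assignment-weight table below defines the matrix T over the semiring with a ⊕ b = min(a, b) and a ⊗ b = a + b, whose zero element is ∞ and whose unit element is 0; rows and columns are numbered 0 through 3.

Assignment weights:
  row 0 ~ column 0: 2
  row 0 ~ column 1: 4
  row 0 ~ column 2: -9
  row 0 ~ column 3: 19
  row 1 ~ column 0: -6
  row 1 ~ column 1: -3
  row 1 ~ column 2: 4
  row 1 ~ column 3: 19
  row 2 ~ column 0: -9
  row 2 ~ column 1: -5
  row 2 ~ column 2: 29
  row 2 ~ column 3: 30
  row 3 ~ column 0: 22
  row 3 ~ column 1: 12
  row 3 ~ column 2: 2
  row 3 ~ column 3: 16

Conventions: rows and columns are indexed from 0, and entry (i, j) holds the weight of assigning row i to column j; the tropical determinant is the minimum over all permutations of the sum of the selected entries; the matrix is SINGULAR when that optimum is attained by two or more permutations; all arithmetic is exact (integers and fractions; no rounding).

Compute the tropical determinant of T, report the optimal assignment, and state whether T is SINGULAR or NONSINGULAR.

σ = (0, 1, 2, 3): 2 + (-3) + 29 + 16 = 44
σ = (0, 1, 3, 2): 2 + (-3) + 30 + 2 = 31
σ = (0, 2, 1, 3): 2 + 4 + (-5) + 16 = 17
σ = (0, 2, 3, 1): 2 + 4 + 30 + 12 = 48
σ = (0, 3, 1, 2): 2 + 19 + (-5) + 2 = 18
σ = (0, 3, 2, 1): 2 + 19 + 29 + 12 = 62
σ = (1, 0, 2, 3): 4 + (-6) + 29 + 16 = 43
σ = (1, 0, 3, 2): 4 + (-6) + 30 + 2 = 30
σ = (1, 2, 0, 3): 4 + 4 + (-9) + 16 = 15
σ = (1, 2, 3, 0): 4 + 4 + 30 + 22 = 60
σ = (1, 3, 0, 2): 4 + 19 + (-9) + 2 = 16
σ = (1, 3, 2, 0): 4 + 19 + 29 + 22 = 74
σ = (2, 0, 1, 3): (-9) + (-6) + (-5) + 16 = -4
σ = (2, 0, 3, 1): (-9) + (-6) + 30 + 12 = 27
σ = (2, 1, 0, 3): (-9) + (-3) + (-9) + 16 = -5
σ = (2, 1, 3, 0): (-9) + (-3) + 30 + 22 = 40
σ = (2, 3, 0, 1): (-9) + 19 + (-9) + 12 = 13
σ = (2, 3, 1, 0): (-9) + 19 + (-5) + 22 = 27
σ = (3, 0, 1, 2): 19 + (-6) + (-5) + 2 = 10
σ = (3, 0, 2, 1): 19 + (-6) + 29 + 12 = 54
σ = (3, 1, 0, 2): 19 + (-3) + (-9) + 2 = 9
σ = (3, 1, 2, 0): 19 + (-3) + 29 + 22 = 67
σ = (3, 2, 0, 1): 19 + 4 + (-9) + 12 = 26
σ = (3, 2, 1, 0): 19 + 4 + (-5) + 22 = 40
Optimal value attained by: σ = (2, 1, 0, 3).
Answer: det⊕(T) = -5; verdict: NONSINGULAR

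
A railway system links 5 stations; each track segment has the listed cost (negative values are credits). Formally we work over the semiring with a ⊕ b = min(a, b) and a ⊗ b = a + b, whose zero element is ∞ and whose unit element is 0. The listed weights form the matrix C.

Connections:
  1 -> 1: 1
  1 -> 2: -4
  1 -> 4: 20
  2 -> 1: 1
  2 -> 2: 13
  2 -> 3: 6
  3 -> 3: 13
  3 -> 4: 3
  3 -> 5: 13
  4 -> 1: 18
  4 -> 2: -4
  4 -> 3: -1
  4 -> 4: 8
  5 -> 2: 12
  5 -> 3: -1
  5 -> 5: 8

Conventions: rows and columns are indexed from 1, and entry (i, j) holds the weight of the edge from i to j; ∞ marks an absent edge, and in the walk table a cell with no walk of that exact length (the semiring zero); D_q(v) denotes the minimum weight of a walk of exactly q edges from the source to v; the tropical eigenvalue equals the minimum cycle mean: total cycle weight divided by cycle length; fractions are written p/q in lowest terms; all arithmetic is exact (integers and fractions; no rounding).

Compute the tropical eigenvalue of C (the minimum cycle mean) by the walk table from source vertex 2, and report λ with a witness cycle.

q=0: [∞, 0, ∞, ∞, ∞]
q=1: [1, 13, 6, ∞, ∞]
q=2: [2, -3, 19, 9, 19]
q=3: [-2, -2, 3, 17, 27]
q=4: [-1, -6, 4, 6, 16]
q=5: [-5, -5, 0, 7, 17]
Optimal cycle mean attained by: cycle 1->2->1, total (-4) + 1, length 2.
Answer: λ = -3/2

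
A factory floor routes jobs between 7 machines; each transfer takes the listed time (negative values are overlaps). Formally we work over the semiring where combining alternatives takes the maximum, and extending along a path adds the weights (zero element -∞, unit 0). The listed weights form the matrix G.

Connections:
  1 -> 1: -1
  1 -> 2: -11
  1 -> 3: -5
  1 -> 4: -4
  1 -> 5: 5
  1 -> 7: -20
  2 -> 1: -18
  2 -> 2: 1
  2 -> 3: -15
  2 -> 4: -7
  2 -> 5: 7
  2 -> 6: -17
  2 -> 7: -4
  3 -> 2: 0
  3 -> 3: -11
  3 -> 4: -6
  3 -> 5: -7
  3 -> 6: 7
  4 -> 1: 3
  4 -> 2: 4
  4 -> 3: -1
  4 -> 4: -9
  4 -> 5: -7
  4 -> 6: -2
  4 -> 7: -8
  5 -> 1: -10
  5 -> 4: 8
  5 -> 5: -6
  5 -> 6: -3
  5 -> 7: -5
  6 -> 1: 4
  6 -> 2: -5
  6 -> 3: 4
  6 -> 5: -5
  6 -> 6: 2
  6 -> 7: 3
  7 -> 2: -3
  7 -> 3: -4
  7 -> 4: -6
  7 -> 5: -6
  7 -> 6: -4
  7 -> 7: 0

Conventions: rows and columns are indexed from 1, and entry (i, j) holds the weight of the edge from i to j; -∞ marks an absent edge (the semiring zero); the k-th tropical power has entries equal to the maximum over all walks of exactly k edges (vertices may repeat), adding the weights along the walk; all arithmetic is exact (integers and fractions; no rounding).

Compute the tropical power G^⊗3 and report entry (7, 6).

G^⊗2:
  [-1, 0, -5, 13, 4, 2, 0]
  [-3, 2, -8, 15, 8, 4, 2]
  [11, 2, 11, 1, 7, 9, 10]
  [2, 5, 2, 1, 11, 6, 1]
  [11, 12, 7, 2, 1, 6, 0]
  [6, 4, 6, 3, 9, 11, 5]
  [0, -2, 0, 2, 4, 3, 0]
G^⊗3:
  [16, 17, 12, 12, 7, 11, 5]
  [18, 19, 14, 16, 9, 13, 7]
  [13, 11, 13, 15, 16, 18, 12]
  [10, 6, 10, 19, 12, 9, 9]
  [10, 13, 10, 9, 19, 14, 9]
  [15, 7, 15, 17, 11, 13, 14]
  [7, 6, 7, 12, 5, 7, 6]
Key observation: the optimum is the walk 7->6->3->6, with weight (-4) + 4 + 7 = 7.
Optimal value attained by: walk 7->6->3->6.
Answer: (G^⊗3)[7][6] = 7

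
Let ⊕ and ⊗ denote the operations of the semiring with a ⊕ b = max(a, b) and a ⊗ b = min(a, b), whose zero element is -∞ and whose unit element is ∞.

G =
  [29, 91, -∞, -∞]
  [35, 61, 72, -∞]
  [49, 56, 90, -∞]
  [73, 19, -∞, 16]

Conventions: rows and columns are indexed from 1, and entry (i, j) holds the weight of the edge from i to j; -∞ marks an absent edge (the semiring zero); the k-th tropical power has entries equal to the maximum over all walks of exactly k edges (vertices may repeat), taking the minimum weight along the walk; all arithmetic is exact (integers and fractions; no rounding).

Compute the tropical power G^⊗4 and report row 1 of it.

G^⊗2:
  [35, 61, 72, -∞]
  [49, 61, 72, -∞]
  [49, 56, 90, -∞]
  [29, 73, 19, 16]
G^⊗3:
  [49, 61, 72, -∞]
  [49, 61, 72, -∞]
  [49, 56, 90, -∞]
  [35, 61, 72, 16]
G^⊗4:
  [49, 61, 72, -∞]
  [49, 61, 72, -∞]
  [49, 56, 90, -∞]
  [49, 61, 72, 16]
Answer: row 1 of G^⊗4 = [49, 61, 72, -∞]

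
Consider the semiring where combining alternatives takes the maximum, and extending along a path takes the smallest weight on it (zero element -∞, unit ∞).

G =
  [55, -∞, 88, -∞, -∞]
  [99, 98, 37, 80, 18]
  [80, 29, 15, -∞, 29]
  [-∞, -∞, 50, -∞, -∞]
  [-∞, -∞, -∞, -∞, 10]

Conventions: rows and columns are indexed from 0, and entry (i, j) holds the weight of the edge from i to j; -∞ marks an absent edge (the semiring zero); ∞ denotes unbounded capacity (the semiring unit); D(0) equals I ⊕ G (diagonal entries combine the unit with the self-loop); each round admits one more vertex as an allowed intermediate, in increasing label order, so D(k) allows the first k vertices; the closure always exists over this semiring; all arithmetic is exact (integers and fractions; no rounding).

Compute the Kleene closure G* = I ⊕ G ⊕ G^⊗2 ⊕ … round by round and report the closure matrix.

D(0):
  [∞, -∞, 88, -∞, -∞]
  [99, ∞, 37, 80, 18]
  [80, 29, ∞, -∞, 29]
  [-∞, -∞, 50, ∞, -∞]
  [-∞, -∞, -∞, -∞, ∞]
D(1):
  [∞, -∞, 88, -∞, -∞]
  [99, ∞, 88, 80, 18]
  [80, 29, ∞, -∞, 29]
  [-∞, -∞, 50, ∞, -∞]
  [-∞, -∞, -∞, -∞, ∞]
D(2):
  [∞, -∞, 88, -∞, -∞]
  [99, ∞, 88, 80, 18]
  [80, 29, ∞, 29, 29]
  [-∞, -∞, 50, ∞, -∞]
  [-∞, -∞, -∞, -∞, ∞]
D(3):
  [∞, 29, 88, 29, 29]
  [99, ∞, 88, 80, 29]
  [80, 29, ∞, 29, 29]
  [50, 29, 50, ∞, 29]
  [-∞, -∞, -∞, -∞, ∞]
D(4):
  [∞, 29, 88, 29, 29]
  [99, ∞, 88, 80, 29]
  [80, 29, ∞, 29, 29]
  [50, 29, 50, ∞, 29]
  [-∞, -∞, -∞, -∞, ∞]
D(5):
  [∞, 29, 88, 29, 29]
  [99, ∞, 88, 80, 29]
  [80, 29, ∞, 29, 29]
  [50, 29, 50, ∞, 29]
  [-∞, -∞, -∞, -∞, ∞]
Answer: G* = [[∞, 29, 88, 29, 29], [99, ∞, 88, 80, 29], [80, 29, ∞, 29, 29], [50, 29, 50, ∞, 29], [-∞, -∞, -∞, -∞, ∞]]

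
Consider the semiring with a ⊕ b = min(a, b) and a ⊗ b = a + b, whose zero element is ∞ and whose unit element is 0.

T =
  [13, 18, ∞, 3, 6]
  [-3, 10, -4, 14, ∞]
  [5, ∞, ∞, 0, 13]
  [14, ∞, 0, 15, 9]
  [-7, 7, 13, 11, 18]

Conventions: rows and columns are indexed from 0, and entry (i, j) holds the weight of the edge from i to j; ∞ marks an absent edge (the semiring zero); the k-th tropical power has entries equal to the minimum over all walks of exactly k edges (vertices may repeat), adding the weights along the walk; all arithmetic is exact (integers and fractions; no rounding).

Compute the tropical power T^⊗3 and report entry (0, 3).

T^⊗2:
  [-1, 13, 3, 16, 12]
  [1, 15, 6, -4, 3]
  [6, 20, 0, 8, 9]
  [2, 16, 15, 0, 13]
  [4, 11, 3, -4, -1]
T^⊗3:
  [5, 17, 9, 2, 5]
  [-4, 10, -4, 4, 5]
  [2, 16, 8, 0, 12]
  [6, 20, 0, 5, 8]
  [-8, 6, -4, 3, 5]
Key observation: the optimum is the walk 0->4->0->3, with weight 6 + (-7) + 3 = 2.
Optimal value attained by: walk 0->4->0->3.
Answer: (T^⊗3)[0][3] = 2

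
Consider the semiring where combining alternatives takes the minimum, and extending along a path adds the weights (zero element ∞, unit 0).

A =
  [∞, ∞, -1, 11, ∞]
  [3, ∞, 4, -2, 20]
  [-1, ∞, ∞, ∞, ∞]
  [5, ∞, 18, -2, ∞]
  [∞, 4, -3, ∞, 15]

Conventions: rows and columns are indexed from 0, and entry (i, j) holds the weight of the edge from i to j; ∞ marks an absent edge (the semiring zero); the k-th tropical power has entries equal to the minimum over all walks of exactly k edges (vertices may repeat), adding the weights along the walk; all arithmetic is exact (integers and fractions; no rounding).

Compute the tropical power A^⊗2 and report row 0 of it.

A^⊗2:
  [-2, ∞, 29, 9, ∞]
  [3, 24, 2, -4, 35]
  [∞, ∞, -2, 10, ∞]
  [3, ∞, 4, -4, ∞]
  [-4, 19, 8, 2, 24]
Answer: row 0 of A^⊗2 = [-2, ∞, 29, 9, ∞]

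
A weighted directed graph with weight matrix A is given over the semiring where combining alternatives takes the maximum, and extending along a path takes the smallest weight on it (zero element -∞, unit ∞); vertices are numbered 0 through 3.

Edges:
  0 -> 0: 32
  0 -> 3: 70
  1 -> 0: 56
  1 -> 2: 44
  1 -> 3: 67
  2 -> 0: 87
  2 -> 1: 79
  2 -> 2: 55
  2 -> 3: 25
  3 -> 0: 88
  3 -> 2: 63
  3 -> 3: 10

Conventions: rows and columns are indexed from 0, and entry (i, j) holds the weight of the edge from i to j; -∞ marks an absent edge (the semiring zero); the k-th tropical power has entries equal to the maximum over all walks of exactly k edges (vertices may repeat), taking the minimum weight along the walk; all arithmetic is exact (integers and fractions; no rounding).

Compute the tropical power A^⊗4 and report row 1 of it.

A^⊗2:
  [70, -∞, 63, 32]
  [67, 44, 63, 56]
  [56, 55, 55, 70]
  [63, 63, 55, 70]
A^⊗3:
  [63, 63, 55, 70]
  [63, 63, 56, 67]
  [70, 55, 63, 56]
  [70, 55, 63, 63]
A^⊗4:
  [70, 55, 63, 63]
  [67, 56, 63, 63]
  [63, 63, 56, 70]
  [63, 63, 63, 70]
Answer: row 1 of A^⊗4 = [67, 56, 63, 63]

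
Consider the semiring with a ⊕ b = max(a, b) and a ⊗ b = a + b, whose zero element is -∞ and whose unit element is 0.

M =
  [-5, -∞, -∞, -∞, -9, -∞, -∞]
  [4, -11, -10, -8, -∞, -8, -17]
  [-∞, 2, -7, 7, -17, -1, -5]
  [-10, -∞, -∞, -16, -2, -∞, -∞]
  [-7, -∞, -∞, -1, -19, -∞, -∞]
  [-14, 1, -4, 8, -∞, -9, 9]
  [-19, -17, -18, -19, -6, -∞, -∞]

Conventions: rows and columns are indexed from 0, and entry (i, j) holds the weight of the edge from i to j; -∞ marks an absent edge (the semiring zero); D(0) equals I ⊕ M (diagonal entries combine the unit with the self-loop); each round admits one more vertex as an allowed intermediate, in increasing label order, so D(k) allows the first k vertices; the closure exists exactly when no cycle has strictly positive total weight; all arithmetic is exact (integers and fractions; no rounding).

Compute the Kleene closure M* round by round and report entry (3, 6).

D(0):
  [0, -∞, -∞, -∞, -9, -∞, -∞]
  [4, 0, -10, -8, -∞, -8, -17]
  [-∞, 2, 0, 7, -17, -1, -5]
  [-10, -∞, -∞, 0, -2, -∞, -∞]
  [-7, -∞, -∞, -1, 0, -∞, -∞]
  [-14, 1, -4, 8, -∞, 0, 9]
  [-19, -17, -18, -19, -6, -∞, 0]
D(1):
  [0, -∞, -∞, -∞, -9, -∞, -∞]
  [4, 0, -10, -8, -5, -8, -17]
  [-∞, 2, 0, 7, -17, -1, -5]
  [-10, -∞, -∞, 0, -2, -∞, -∞]
  [-7, -∞, -∞, -1, 0, -∞, -∞]
  [-14, 1, -4, 8, -23, 0, 9]
  [-19, -17, -18, -19, -6, -∞, 0]
D(2):
  [0, -∞, -∞, -∞, -9, -∞, -∞]
  [4, 0, -10, -8, -5, -8, -17]
  [6, 2, 0, 7, -3, -1, -5]
  [-10, -∞, -∞, 0, -2, -∞, -∞]
  [-7, -∞, -∞, -1, 0, -∞, -∞]
  [5, 1, -4, 8, -4, 0, 9]
  [-13, -17, -18, -19, -6, -25, 0]
D(3):
  [0, -∞, -∞, -∞, -9, -∞, -∞]
  [4, 0, -10, -3, -5, -8, -15]
  [6, 2, 0, 7, -3, -1, -5]
  [-10, -∞, -∞, 0, -2, -∞, -∞]
  [-7, -∞, -∞, -1, 0, -∞, -∞]
  [5, 1, -4, 8, -4, 0, 9]
  [-12, -16, -18, -11, -6, -19, 0]
D(4):
  [0, -∞, -∞, -∞, -9, -∞, -∞]
  [4, 0, -10, -3, -5, -8, -15]
  [6, 2, 0, 7, 5, -1, -5]
  [-10, -∞, -∞, 0, -2, -∞, -∞]
  [-7, -∞, -∞, -1, 0, -∞, -∞]
  [5, 1, -4, 8, 6, 0, 9]
  [-12, -16, -18, -11, -6, -19, 0]
D(5):
  [0, -∞, -∞, -10, -9, -∞, -∞]
  [4, 0, -10, -3, -5, -8, -15]
  [6, 2, 0, 7, 5, -1, -5]
  [-9, -∞, -∞, 0, -2, -∞, -∞]
  [-7, -∞, -∞, -1, 0, -∞, -∞]
  [5, 1, -4, 8, 6, 0, 9]
  [-12, -16, -18, -7, -6, -19, 0]
D(6):
  [0, -∞, -∞, -10, -9, -∞, -∞]
  [4, 0, -10, 0, -2, -8, 1]
  [6, 2, 0, 7, 5, -1, 8]
  [-9, -∞, -∞, 0, -2, -∞, -∞]
  [-7, -∞, -∞, -1, 0, -∞, -∞]
  [5, 1, -4, 8, 6, 0, 9]
  [-12, -16, -18, -7, -6, -19, 0]
D(7):
  [0, -∞, -∞, -10, -9, -∞, -∞]
  [4, 0, -10, 0, -2, -8, 1]
  [6, 2, 0, 7, 5, -1, 8]
  [-9, -∞, -∞, 0, -2, -∞, -∞]
  [-7, -∞, -∞, -1, 0, -∞, -∞]
  [5, 1, -4, 8, 6, 0, 9]
  [-12, -16, -18, -7, -6, -19, 0]
Answer: M*[3][6] = -∞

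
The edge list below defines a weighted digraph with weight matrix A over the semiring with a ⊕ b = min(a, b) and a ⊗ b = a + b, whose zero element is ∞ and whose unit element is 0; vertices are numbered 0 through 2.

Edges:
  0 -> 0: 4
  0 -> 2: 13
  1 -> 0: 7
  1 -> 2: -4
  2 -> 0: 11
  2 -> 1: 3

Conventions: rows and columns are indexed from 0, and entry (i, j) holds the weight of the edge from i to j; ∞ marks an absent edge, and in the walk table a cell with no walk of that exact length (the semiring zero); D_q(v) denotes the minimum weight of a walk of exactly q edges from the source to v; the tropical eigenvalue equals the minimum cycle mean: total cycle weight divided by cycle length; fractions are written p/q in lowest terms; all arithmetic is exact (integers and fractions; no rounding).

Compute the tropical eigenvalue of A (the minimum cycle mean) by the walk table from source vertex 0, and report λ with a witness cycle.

q=0: [0, ∞, ∞]
q=1: [4, ∞, 13]
q=2: [8, 16, 17]
q=3: [12, 20, 12]
Optimal cycle mean attained by: cycle 1->2->1, total (-4) + 3, length 2.
Answer: λ = -1/2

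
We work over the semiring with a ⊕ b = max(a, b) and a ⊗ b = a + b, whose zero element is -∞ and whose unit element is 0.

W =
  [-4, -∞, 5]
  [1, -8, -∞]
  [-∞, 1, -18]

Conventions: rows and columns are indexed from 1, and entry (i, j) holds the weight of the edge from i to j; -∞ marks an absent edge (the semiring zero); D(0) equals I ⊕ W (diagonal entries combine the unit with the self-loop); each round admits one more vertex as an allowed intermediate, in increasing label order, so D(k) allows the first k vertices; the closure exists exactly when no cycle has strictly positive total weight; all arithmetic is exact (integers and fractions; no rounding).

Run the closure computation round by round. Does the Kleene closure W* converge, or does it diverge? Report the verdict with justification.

D(0):
  [0, -∞, 5]
  [1, 0, -∞]
  [-∞, 1, 0]
D(1):
  [0, -∞, 5]
  [1, 0, 6]
  [-∞, 1, 0]
Detection: at round 2, diagonal entry (3, 3) turns strictly positive.
Key observation: the cycle 3->2->1->3 has total weight 1 + 1 + 5, which is strictly positive.
Answer: DIVERGES — positive cycle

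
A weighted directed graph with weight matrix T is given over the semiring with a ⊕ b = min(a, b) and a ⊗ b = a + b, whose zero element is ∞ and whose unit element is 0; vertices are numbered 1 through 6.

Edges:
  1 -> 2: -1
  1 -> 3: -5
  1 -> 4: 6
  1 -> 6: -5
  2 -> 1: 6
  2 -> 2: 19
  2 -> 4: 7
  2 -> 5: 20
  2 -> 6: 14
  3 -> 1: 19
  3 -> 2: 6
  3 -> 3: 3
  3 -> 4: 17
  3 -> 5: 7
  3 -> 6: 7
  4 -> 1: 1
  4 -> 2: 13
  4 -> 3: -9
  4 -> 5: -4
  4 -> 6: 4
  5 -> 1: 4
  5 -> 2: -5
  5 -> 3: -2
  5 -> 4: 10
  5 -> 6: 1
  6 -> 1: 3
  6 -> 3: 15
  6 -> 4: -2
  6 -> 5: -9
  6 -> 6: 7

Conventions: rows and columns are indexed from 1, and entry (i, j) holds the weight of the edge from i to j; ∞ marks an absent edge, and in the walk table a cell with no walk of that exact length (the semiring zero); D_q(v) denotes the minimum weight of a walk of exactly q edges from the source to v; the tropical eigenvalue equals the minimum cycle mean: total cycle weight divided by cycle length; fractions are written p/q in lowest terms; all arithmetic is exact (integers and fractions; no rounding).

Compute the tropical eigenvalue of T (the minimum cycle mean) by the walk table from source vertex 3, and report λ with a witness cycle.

q=0: [∞, ∞, 0, ∞, ∞, ∞]
q=1: [19, 6, 3, 17, 7, 7]
q=2: [10, 2, 5, 5, -2, 8]
q=3: [2, -7, -4, 6, -1, -1]
q=4: [-1, -6, -3, -3, -10, -3]
q=5: [-6, -15, -12, -5, -12, -9]
q=6: [-9, -17, -14, -11, -18, -11]
Optimal cycle mean attained by: cycle 5->6->5, total 1 + (-9), length 2.
Answer: λ = -4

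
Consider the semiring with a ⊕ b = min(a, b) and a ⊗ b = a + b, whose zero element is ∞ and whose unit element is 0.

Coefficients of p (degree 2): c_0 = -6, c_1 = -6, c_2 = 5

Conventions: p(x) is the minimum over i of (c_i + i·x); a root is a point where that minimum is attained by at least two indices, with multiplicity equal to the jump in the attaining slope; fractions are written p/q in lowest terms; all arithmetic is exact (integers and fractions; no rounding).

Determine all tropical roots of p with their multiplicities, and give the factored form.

hull edge (i=0, c=-6) to (i=1, c=-6): slope 0, span 1
hull edge (i=1, c=-6) to (i=2, c=5): slope 11, span 1
Factored form: p(x) = 5 ⊗ (x ⊕ (-11)) ⊗ (x ⊕ 0)
Answer: roots = -11 (mult 1), 0 (mult 1)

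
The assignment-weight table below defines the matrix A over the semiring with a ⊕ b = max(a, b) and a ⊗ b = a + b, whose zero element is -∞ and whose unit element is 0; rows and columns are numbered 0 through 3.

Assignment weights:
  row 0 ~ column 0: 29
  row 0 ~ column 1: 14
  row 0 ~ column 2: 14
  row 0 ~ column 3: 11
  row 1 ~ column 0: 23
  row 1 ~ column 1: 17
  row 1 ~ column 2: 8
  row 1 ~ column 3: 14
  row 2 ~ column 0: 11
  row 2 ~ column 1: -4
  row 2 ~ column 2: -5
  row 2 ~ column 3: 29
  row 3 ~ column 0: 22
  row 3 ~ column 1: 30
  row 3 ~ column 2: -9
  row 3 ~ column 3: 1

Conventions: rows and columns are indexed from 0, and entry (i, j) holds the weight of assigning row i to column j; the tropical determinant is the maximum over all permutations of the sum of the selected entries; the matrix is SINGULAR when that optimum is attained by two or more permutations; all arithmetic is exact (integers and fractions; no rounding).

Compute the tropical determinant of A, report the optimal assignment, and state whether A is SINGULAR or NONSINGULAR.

σ = (0, 1, 2, 3): 29 + 17 + (-5) + 1 = 42
σ = (0, 1, 3, 2): 29 + 17 + 29 + (-9) = 66
σ = (0, 2, 1, 3): 29 + 8 + (-4) + 1 = 34
σ = (0, 2, 3, 1): 29 + 8 + 29 + 30 = 96
σ = (0, 3, 1, 2): 29 + 14 + (-4) + (-9) = 30
σ = (0, 3, 2, 1): 29 + 14 + (-5) + 30 = 68
σ = (1, 0, 2, 3): 14 + 23 + (-5) + 1 = 33
σ = (1, 0, 3, 2): 14 + 23 + 29 + (-9) = 57
σ = (1, 2, 0, 3): 14 + 8 + 11 + 1 = 34
σ = (1, 2, 3, 0): 14 + 8 + 29 + 22 = 73
σ = (1, 3, 0, 2): 14 + 14 + 11 + (-9) = 30
σ = (1, 3, 2, 0): 14 + 14 + (-5) + 22 = 45
σ = (2, 0, 1, 3): 14 + 23 + (-4) + 1 = 34
σ = (2, 0, 3, 1): 14 + 23 + 29 + 30 = 96
σ = (2, 1, 0, 3): 14 + 17 + 11 + 1 = 43
σ = (2, 1, 3, 0): 14 + 17 + 29 + 22 = 82
σ = (2, 3, 0, 1): 14 + 14 + 11 + 30 = 69
σ = (2, 3, 1, 0): 14 + 14 + (-4) + 22 = 46
σ = (3, 0, 1, 2): 11 + 23 + (-4) + (-9) = 21
σ = (3, 0, 2, 1): 11 + 23 + (-5) + 30 = 59
σ = (3, 1, 0, 2): 11 + 17 + 11 + (-9) = 30
σ = (3, 1, 2, 0): 11 + 17 + (-5) + 22 = 45
σ = (3, 2, 0, 1): 11 + 8 + 11 + 30 = 60
σ = (3, 2, 1, 0): 11 + 8 + (-4) + 22 = 37
Optimal value attained by: σ = (0, 2, 3, 1).
Answer: det⊕(A) = 96; verdict: SINGULAR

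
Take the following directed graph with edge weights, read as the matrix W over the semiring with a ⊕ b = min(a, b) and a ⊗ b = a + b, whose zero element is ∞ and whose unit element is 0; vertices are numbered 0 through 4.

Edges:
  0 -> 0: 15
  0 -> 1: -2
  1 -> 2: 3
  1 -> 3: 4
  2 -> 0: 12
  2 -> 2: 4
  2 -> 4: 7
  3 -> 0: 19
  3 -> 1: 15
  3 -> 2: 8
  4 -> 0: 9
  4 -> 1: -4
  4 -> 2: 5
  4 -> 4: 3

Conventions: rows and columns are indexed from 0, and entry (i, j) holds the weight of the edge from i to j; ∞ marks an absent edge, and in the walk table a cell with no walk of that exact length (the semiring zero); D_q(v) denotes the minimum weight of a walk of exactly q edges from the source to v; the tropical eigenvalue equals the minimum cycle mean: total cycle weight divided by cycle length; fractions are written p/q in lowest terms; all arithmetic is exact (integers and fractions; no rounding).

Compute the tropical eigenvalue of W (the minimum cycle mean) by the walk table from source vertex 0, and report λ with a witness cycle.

q=0: [0, ∞, ∞, ∞, ∞]
q=1: [15, -2, ∞, ∞, ∞]
q=2: [30, 13, 1, 2, ∞]
q=3: [13, 17, 5, 17, 8]
q=4: [17, 4, 9, 21, 11]
q=5: [20, 7, 7, 8, 14]
Optimal cycle mean attained by: cycle 1->2->4->1, total 3 + 7 + (-4), length 3.
Answer: λ = 2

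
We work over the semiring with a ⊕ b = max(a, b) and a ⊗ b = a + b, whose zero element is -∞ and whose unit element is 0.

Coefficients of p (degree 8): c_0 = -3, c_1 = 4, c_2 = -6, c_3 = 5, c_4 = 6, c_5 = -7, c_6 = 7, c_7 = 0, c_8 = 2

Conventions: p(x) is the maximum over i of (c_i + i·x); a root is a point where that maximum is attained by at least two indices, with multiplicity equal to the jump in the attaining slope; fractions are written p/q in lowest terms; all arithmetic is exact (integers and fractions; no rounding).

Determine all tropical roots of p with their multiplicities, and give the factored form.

hull edge (i=0, c=-3) to (i=1, c=4): slope 7, span 1
hull edge (i=1, c=4) to (i=4, c=6): slope 2/3, span 3
hull edge (i=4, c=6) to (i=6, c=7): slope 1/2, span 2
hull edge (i=6, c=7) to (i=8, c=2): slope -5/2, span 2
Factored form: p(x) = 2 ⊗ (x ⊕ (-7)) ⊗ (x ⊕ (-2/3)) ⊗ (x ⊕ (-2/3)) ⊗ (x ⊕ (-2/3)) ⊗ (x ⊕ (-1/2)) ⊗ (x ⊕ (-1/2)) ⊗ (x ⊕ 5/2) ⊗ (x ⊕ 5/2)
Answer: roots = -7 (mult 1), -2/3 (mult 3), -1/2 (mult 2), 5/2 (mult 2)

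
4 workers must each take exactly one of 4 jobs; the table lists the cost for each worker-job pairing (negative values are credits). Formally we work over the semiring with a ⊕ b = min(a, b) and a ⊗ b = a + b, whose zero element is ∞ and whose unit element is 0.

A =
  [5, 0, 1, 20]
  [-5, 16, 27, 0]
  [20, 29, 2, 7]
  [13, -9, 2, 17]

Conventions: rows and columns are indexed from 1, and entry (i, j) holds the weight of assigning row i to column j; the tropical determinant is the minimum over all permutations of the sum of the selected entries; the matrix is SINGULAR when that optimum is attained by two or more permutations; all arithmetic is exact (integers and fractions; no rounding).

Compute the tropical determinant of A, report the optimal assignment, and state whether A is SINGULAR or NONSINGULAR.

σ = (1, 2, 3, 4): 5 + 16 + 2 + 17 = 40
σ = (1, 2, 4, 3): 5 + 16 + 7 + 2 = 30
σ = (1, 3, 2, 4): 5 + 27 + 29 + 17 = 78
σ = (1, 3, 4, 2): 5 + 27 + 7 + (-9) = 30
σ = (1, 4, 2, 3): 5 + 0 + 29 + 2 = 36
σ = (1, 4, 3, 2): 5 + 0 + 2 + (-9) = -2
σ = (2, 1, 3, 4): 0 + (-5) + 2 + 17 = 14
σ = (2, 1, 4, 3): 0 + (-5) + 7 + 2 = 4
σ = (2, 3, 1, 4): 0 + 27 + 20 + 17 = 64
σ = (2, 3, 4, 1): 0 + 27 + 7 + 13 = 47
σ = (2, 4, 1, 3): 0 + 0 + 20 + 2 = 22
σ = (2, 4, 3, 1): 0 + 0 + 2 + 13 = 15
σ = (3, 1, 2, 4): 1 + (-5) + 29 + 17 = 42
σ = (3, 1, 4, 2): 1 + (-5) + 7 + (-9) = -6
σ = (3, 2, 1, 4): 1 + 16 + 20 + 17 = 54
σ = (3, 2, 4, 1): 1 + 16 + 7 + 13 = 37
σ = (3, 4, 1, 2): 1 + 0 + 20 + (-9) = 12
σ = (3, 4, 2, 1): 1 + 0 + 29 + 13 = 43
σ = (4, 1, 2, 3): 20 + (-5) + 29 + 2 = 46
σ = (4, 1, 3, 2): 20 + (-5) + 2 + (-9) = 8
σ = (4, 2, 1, 3): 20 + 16 + 20 + 2 = 58
σ = (4, 2, 3, 1): 20 + 16 + 2 + 13 = 51
σ = (4, 3, 1, 2): 20 + 27 + 20 + (-9) = 58
σ = (4, 3, 2, 1): 20 + 27 + 29 + 13 = 89
Optimal value attained by: σ = (3, 1, 4, 2).
Answer: det⊕(A) = -6; verdict: NONSINGULAR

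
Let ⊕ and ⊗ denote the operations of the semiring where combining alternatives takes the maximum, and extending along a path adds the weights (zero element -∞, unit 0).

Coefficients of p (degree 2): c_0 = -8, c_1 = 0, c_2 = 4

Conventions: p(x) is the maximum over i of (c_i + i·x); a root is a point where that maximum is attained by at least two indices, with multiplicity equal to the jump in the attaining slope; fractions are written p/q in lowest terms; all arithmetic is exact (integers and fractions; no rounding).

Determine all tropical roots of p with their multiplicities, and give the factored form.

hull edge (i=0, c=-8) to (i=1, c=0): slope 8, span 1
hull edge (i=1, c=0) to (i=2, c=4): slope 4, span 1
Factored form: p(x) = 4 ⊗ (x ⊕ (-8)) ⊗ (x ⊕ (-4))
Answer: roots = -8 (mult 1), -4 (mult 1)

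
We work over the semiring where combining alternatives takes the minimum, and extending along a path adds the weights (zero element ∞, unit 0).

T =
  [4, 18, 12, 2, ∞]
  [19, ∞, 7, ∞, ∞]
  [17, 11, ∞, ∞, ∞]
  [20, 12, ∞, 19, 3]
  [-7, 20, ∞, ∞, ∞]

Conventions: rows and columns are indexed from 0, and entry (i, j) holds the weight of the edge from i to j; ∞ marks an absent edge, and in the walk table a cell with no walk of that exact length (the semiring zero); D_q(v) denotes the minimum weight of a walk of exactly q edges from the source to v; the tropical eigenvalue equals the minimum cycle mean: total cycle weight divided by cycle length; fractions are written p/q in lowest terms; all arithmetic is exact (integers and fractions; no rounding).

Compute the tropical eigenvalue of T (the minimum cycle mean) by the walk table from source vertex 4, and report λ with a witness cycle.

q=0: [∞, ∞, ∞, ∞, 0]
q=1: [-7, 20, ∞, ∞, ∞]
q=2: [-3, 11, 5, -5, ∞]
q=3: [1, 7, 9, -1, -2]
q=4: [-9, 11, 13, 3, 2]
q=5: [-5, 9, 3, -7, 6]
Optimal cycle mean attained by: cycle 0->3->4->0, total 2 + 3 + (-7), length 3.
Answer: λ = -2/3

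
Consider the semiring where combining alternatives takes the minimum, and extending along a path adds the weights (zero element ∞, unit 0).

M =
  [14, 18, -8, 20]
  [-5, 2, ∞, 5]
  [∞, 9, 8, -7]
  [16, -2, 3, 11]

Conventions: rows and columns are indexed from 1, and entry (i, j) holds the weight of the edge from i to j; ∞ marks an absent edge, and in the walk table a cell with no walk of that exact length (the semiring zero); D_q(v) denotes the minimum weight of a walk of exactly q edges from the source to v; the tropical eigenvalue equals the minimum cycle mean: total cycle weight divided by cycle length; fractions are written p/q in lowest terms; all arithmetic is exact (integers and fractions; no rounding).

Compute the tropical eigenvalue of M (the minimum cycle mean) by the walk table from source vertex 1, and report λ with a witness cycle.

q=0: [0, ∞, ∞, ∞]
q=1: [14, 18, -8, 20]
q=2: [13, 1, 0, -15]
q=3: [-4, -17, -12, -7]
q=4: [-22, -15, -12, -19]
Optimal cycle mean attained by: cycle 1->3->4->2->1, total (-8) + (-7) + (-2) + (-5), length 4.
Answer: λ = -11/2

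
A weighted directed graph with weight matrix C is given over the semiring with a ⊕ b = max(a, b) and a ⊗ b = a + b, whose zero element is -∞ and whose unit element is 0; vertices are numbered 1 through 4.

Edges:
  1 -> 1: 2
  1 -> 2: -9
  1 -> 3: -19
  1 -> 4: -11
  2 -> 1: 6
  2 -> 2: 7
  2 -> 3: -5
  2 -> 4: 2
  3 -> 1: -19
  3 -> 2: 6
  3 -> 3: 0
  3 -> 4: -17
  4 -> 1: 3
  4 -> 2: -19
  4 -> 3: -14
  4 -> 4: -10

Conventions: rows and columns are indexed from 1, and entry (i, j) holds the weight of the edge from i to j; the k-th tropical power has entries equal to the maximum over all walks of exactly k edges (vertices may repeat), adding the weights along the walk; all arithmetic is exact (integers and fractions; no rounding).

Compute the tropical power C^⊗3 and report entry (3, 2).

C^⊗2:
  [4, -2, -14, -7]
  [13, 14, 2, 9]
  [12, 13, 1, 8]
  [5, -6, -14, -8]
C^⊗3:
  [6, 5, -7, 0]
  [20, 21, 9, 16]
  [19, 20, 8, 15]
  [7, 1, -11, -4]
Key observation: the optimum is the walk 3->2->2->2, with weight 6 + 7 + 7 = 20.
Optimal value attained by: walk 3->2->2->2.
Answer: (C^⊗3)[3][2] = 20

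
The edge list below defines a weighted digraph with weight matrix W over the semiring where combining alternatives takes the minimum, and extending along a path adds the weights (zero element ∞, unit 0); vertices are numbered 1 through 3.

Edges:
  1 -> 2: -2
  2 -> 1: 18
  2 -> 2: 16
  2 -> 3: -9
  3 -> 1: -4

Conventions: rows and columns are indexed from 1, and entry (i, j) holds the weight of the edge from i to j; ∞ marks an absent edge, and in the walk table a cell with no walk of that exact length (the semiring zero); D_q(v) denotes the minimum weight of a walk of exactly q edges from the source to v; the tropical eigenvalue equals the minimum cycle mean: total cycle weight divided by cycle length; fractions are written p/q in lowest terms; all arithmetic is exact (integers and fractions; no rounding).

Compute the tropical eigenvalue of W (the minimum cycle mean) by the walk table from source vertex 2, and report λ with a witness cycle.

q=0: [∞, 0, ∞]
q=1: [18, 16, -9]
q=2: [-13, 16, 7]
q=3: [3, -15, 7]
Optimal cycle mean attained by: cycle 1->2->3->1, total (-2) + (-9) + (-4), length 3.
Answer: λ = -5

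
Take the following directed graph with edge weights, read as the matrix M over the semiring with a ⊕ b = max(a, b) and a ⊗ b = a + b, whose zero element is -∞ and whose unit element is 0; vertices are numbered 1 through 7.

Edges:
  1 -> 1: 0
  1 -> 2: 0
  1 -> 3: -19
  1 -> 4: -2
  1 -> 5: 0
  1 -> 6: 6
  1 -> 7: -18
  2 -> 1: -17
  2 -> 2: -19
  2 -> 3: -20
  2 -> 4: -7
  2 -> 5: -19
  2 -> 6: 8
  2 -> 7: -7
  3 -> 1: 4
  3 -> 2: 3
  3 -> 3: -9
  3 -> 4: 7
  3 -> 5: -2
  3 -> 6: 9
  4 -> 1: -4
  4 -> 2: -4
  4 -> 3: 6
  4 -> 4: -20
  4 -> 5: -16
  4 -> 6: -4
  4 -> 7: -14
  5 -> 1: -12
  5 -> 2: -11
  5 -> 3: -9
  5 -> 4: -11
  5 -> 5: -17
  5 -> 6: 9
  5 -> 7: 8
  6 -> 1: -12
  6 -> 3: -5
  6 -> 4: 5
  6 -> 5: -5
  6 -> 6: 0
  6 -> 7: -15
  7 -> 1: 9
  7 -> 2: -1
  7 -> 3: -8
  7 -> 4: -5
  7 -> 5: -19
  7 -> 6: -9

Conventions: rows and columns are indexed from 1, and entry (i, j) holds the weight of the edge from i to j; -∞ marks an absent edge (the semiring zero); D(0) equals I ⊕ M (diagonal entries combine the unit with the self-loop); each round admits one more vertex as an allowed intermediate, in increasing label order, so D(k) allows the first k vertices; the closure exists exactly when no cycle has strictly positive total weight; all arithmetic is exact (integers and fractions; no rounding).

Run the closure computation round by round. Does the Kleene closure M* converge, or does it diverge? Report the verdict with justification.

D(0):
  [0, 0, -19, -2, 0, 6, -18]
  [-17, 0, -20, -7, -19, 8, -7]
  [4, 3, 0, 7, -2, 9, -∞]
  [-4, -4, 6, 0, -16, -4, -14]
  [-12, -11, -9, -11, 0, 9, 8]
  [-12, -∞, -5, 5, -5, 0, -15]
  [9, -1, -8, -5, -19, -9, 0]
D(1):
  [0, 0, -19, -2, 0, 6, -18]
  [-17, 0, -20, -7, -17, 8, -7]
  [4, 4, 0, 7, 4, 10, -14]
  [-4, -4, 6, 0, -4, 2, -14]
  [-12, -11, -9, -11, 0, 9, 8]
  [-12, -12, -5, 5, -5, 0, -15]
  [9, 9, -8, 7, 9, 15, 0]
Detection: at round 2, diagonal entry (7, 7) turns strictly positive.
Key observation: the cycle 7->1->2->7 has total weight 9 + 0 + (-7), which is strictly positive.
Answer: DIVERGES — positive cycle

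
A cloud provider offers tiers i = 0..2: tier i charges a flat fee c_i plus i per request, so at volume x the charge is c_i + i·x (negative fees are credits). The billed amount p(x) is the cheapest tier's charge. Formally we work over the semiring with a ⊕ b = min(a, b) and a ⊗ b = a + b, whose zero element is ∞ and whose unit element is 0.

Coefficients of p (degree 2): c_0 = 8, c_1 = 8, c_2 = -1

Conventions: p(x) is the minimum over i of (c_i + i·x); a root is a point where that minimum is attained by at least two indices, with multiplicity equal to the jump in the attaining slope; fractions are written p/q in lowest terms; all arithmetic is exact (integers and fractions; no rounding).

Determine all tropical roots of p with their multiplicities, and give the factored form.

hull edge (i=0, c=8) to (i=2, c=-1): slope -9/2, span 2
Factored form: p(x) = -1 ⊗ (x ⊕ 9/2) ⊗ (x ⊕ 9/2)
Answer: roots = 9/2 (mult 2)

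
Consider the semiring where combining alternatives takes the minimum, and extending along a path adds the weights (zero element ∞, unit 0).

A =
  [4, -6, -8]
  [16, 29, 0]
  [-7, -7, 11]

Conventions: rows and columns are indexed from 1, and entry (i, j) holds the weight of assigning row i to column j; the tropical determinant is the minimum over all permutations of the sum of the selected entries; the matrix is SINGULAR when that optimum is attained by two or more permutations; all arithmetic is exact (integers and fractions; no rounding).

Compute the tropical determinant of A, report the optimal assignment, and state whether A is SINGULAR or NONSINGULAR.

σ = (1, 2, 3): 4 + 29 + 11 = 44
σ = (1, 3, 2): 4 + 0 + (-7) = -3
σ = (2, 1, 3): (-6) + 16 + 11 = 21
σ = (2, 3, 1): (-6) + 0 + (-7) = -13
σ = (3, 1, 2): (-8) + 16 + (-7) = 1
σ = (3, 2, 1): (-8) + 29 + (-7) = 14
Optimal value attained by: σ = (2, 3, 1).
Answer: det⊕(A) = -13; verdict: NONSINGULAR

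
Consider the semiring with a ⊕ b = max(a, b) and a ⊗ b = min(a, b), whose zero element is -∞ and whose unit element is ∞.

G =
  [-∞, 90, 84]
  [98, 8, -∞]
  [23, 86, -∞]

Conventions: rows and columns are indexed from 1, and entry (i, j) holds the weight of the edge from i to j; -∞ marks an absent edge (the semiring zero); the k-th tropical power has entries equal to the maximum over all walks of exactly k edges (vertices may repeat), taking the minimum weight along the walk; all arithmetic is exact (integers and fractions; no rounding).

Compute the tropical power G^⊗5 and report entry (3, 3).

G^⊗2:
  [90, 84, -∞]
  [8, 90, 84]
  [86, 23, 23]
G^⊗3:
  [84, 90, 84]
  [90, 84, 8]
  [23, 86, 84]
G^⊗4:
  [90, 84, 84]
  [84, 90, 84]
  [86, 84, 23]
G^⊗5:
  [84, 90, 84]
  [90, 84, 84]
  [84, 86, 84]
Key observation: the optimum is the walk 3->2->1->2->1->3, with weight 86 min 98 min 90 min 98 min 84 = 84.
Optimal value attained by: walk 3->2->1->2->1->3.
Answer: (G^⊗5)[3][3] = 84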